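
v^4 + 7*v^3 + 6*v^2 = v^2*(v + 1)*(v + 6)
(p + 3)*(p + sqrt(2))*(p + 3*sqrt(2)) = p^3 + 3*p^2 + 4*sqrt(2)*p^2 + 6*p + 12*sqrt(2)*p + 18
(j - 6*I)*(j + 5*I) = j^2 - I*j + 30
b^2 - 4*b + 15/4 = (b - 5/2)*(b - 3/2)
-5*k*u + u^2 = u*(-5*k + u)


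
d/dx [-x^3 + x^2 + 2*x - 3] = -3*x^2 + 2*x + 2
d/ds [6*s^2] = 12*s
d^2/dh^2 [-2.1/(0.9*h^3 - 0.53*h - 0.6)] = (11.34*h*(-0.9*h^3 + 0.53*h + 0.6) + 2.1*(2.7*h^2 - 0.53)*(5.4*h^2 - 1.06))/(-0.9*h^3 + 0.53*h + 0.6)^3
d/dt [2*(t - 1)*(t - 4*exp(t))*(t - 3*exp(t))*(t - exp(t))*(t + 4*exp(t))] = -8*t^4*exp(t) + 10*t^4 - 52*t^3*exp(2*t) - 24*t^3*exp(t) - 8*t^3 + 384*t^2*exp(3*t) - 26*t^2*exp(2*t) + 24*t^2*exp(t) - 384*t*exp(4*t) - 128*t*exp(3*t) + 52*t*exp(2*t) + 288*exp(4*t) - 128*exp(3*t)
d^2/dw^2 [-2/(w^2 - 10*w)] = 4*(w*(w - 10) - 4*(w - 5)^2)/(w^3*(w - 10)^3)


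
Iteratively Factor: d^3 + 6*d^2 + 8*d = (d + 2)*(d^2 + 4*d) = d*(d + 2)*(d + 4)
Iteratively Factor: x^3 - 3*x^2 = (x)*(x^2 - 3*x) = x^2*(x - 3)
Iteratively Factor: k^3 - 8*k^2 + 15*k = (k - 3)*(k^2 - 5*k) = k*(k - 3)*(k - 5)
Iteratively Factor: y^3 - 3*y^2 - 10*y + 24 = (y - 4)*(y^2 + y - 6) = (y - 4)*(y + 3)*(y - 2)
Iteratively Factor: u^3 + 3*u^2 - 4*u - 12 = (u + 3)*(u^2 - 4) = (u - 2)*(u + 3)*(u + 2)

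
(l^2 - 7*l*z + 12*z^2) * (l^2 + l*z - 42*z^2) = l^4 - 6*l^3*z - 37*l^2*z^2 + 306*l*z^3 - 504*z^4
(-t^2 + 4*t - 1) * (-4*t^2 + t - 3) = 4*t^4 - 17*t^3 + 11*t^2 - 13*t + 3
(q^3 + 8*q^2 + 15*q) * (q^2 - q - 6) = q^5 + 7*q^4 + q^3 - 63*q^2 - 90*q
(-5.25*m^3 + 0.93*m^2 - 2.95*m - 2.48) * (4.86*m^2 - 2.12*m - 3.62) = -25.515*m^5 + 15.6498*m^4 + 2.6964*m^3 - 9.1654*m^2 + 15.9366*m + 8.9776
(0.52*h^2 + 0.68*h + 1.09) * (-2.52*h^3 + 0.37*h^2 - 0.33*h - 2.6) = -1.3104*h^5 - 1.5212*h^4 - 2.6668*h^3 - 1.1731*h^2 - 2.1277*h - 2.834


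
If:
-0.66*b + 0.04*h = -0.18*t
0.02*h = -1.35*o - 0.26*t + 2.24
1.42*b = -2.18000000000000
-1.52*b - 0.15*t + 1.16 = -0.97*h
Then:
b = -1.54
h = -4.32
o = 2.62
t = -4.67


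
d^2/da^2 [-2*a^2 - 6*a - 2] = -4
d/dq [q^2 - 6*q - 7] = 2*q - 6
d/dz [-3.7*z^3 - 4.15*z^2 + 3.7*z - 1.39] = -11.1*z^2 - 8.3*z + 3.7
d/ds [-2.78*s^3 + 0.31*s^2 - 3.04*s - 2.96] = -8.34*s^2 + 0.62*s - 3.04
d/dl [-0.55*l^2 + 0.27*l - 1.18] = 0.27 - 1.1*l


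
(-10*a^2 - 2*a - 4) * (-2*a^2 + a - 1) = 20*a^4 - 6*a^3 + 16*a^2 - 2*a + 4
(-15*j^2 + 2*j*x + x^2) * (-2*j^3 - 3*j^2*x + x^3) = 30*j^5 + 41*j^4*x - 8*j^3*x^2 - 18*j^2*x^3 + 2*j*x^4 + x^5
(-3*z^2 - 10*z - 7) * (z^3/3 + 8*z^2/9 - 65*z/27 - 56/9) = -z^5 - 6*z^4 - 4*z^3 + 986*z^2/27 + 2135*z/27 + 392/9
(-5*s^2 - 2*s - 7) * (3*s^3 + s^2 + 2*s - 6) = -15*s^5 - 11*s^4 - 33*s^3 + 19*s^2 - 2*s + 42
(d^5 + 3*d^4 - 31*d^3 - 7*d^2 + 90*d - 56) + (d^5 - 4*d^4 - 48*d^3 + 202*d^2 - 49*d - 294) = 2*d^5 - d^4 - 79*d^3 + 195*d^2 + 41*d - 350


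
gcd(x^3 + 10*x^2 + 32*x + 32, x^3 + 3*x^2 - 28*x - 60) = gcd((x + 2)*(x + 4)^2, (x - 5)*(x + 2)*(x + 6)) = x + 2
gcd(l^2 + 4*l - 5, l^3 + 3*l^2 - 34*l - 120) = l + 5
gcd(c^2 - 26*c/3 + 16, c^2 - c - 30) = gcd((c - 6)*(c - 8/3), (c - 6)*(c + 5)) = c - 6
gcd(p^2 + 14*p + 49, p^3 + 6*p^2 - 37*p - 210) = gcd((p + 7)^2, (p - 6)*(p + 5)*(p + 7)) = p + 7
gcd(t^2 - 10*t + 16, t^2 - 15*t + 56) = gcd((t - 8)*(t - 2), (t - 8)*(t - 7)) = t - 8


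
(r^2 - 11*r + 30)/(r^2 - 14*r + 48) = (r - 5)/(r - 8)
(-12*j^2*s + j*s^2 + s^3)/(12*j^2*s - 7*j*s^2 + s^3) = (4*j + s)/(-4*j + s)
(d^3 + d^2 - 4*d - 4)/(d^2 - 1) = (d^2 - 4)/(d - 1)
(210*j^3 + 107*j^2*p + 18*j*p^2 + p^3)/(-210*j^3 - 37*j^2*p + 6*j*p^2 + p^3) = (6*j + p)/(-6*j + p)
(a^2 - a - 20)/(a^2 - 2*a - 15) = (a + 4)/(a + 3)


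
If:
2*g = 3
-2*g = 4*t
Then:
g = 3/2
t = -3/4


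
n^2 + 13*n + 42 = (n + 6)*(n + 7)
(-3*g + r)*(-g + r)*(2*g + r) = 6*g^3 - 5*g^2*r - 2*g*r^2 + r^3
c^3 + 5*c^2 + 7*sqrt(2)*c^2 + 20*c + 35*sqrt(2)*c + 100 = (c + 5)*(c + 2*sqrt(2))*(c + 5*sqrt(2))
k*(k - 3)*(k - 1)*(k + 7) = k^4 + 3*k^3 - 25*k^2 + 21*k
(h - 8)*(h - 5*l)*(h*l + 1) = h^3*l - 5*h^2*l^2 - 8*h^2*l + h^2 + 40*h*l^2 - 5*h*l - 8*h + 40*l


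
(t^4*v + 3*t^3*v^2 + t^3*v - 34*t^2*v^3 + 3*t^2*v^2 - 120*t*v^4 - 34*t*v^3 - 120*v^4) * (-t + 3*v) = -t^5*v - t^4*v + 43*t^3*v^3 + 18*t^2*v^4 + 43*t^2*v^3 - 360*t*v^5 + 18*t*v^4 - 360*v^5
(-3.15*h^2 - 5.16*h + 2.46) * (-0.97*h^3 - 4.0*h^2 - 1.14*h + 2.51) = 3.0555*h^5 + 17.6052*h^4 + 21.8448*h^3 - 11.8641*h^2 - 15.756*h + 6.1746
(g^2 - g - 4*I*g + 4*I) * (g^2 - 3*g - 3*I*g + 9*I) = g^4 - 4*g^3 - 7*I*g^3 - 9*g^2 + 28*I*g^2 + 48*g - 21*I*g - 36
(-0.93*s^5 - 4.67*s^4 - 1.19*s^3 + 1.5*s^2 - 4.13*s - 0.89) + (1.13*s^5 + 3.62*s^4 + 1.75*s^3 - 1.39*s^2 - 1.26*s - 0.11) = 0.2*s^5 - 1.05*s^4 + 0.56*s^3 + 0.11*s^2 - 5.39*s - 1.0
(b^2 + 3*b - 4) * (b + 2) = b^3 + 5*b^2 + 2*b - 8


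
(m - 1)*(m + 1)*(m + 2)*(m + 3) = m^4 + 5*m^3 + 5*m^2 - 5*m - 6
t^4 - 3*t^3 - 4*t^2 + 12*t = t*(t - 3)*(t - 2)*(t + 2)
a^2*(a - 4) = a^3 - 4*a^2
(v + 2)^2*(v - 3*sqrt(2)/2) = v^3 - 3*sqrt(2)*v^2/2 + 4*v^2 - 6*sqrt(2)*v + 4*v - 6*sqrt(2)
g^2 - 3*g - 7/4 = (g - 7/2)*(g + 1/2)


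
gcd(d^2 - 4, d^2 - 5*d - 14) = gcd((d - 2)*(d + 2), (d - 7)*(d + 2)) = d + 2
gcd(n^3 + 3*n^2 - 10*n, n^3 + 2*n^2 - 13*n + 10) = n^2 + 3*n - 10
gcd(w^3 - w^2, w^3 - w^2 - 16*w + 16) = w - 1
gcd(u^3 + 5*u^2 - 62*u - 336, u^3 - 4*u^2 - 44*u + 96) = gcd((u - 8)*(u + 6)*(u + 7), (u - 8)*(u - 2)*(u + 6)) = u^2 - 2*u - 48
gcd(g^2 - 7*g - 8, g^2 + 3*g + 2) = g + 1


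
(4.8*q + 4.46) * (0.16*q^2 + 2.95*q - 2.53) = 0.768*q^3 + 14.8736*q^2 + 1.013*q - 11.2838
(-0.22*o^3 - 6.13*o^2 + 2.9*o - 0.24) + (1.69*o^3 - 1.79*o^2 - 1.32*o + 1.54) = 1.47*o^3 - 7.92*o^2 + 1.58*o + 1.3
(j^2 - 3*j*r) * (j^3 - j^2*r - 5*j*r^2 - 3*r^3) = j^5 - 4*j^4*r - 2*j^3*r^2 + 12*j^2*r^3 + 9*j*r^4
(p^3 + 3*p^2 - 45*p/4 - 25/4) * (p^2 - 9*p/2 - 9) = p^5 - 3*p^4/2 - 135*p^3/4 + 139*p^2/8 + 1035*p/8 + 225/4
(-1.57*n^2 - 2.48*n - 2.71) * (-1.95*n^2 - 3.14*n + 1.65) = 3.0615*n^4 + 9.7658*n^3 + 10.4812*n^2 + 4.4174*n - 4.4715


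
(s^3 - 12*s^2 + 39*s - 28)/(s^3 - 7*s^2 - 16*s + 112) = (s - 1)/(s + 4)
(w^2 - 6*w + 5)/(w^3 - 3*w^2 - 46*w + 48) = (w - 5)/(w^2 - 2*w - 48)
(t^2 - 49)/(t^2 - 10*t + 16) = (t^2 - 49)/(t^2 - 10*t + 16)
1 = 1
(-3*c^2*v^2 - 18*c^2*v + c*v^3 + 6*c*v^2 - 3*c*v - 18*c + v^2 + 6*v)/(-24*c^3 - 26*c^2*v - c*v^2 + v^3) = (3*c^2*v^2 + 18*c^2*v - c*v^3 - 6*c*v^2 + 3*c*v + 18*c - v^2 - 6*v)/(24*c^3 + 26*c^2*v + c*v^2 - v^3)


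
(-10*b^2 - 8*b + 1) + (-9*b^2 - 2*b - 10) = -19*b^2 - 10*b - 9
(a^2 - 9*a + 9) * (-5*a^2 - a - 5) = -5*a^4 + 44*a^3 - 41*a^2 + 36*a - 45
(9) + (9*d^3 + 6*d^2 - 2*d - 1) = 9*d^3 + 6*d^2 - 2*d + 8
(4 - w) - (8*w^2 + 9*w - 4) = -8*w^2 - 10*w + 8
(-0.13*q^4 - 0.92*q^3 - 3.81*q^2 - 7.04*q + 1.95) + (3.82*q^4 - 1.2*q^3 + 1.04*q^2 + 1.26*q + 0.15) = 3.69*q^4 - 2.12*q^3 - 2.77*q^2 - 5.78*q + 2.1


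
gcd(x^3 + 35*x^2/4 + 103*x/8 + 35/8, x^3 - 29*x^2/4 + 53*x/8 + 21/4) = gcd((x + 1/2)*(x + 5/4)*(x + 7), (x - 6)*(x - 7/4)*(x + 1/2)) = x + 1/2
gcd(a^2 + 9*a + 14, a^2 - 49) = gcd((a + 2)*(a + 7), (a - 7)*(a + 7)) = a + 7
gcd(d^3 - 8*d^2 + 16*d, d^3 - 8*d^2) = d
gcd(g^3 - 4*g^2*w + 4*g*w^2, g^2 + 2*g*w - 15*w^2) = 1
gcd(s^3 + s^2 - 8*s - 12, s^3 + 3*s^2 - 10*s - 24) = s^2 - s - 6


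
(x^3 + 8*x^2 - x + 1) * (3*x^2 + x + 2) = 3*x^5 + 25*x^4 + 7*x^3 + 18*x^2 - x + 2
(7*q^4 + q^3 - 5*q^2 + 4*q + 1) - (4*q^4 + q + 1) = 3*q^4 + q^3 - 5*q^2 + 3*q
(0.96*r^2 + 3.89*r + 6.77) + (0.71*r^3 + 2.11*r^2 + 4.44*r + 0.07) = 0.71*r^3 + 3.07*r^2 + 8.33*r + 6.84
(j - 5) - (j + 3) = -8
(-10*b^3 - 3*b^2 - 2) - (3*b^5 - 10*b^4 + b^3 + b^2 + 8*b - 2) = -3*b^5 + 10*b^4 - 11*b^3 - 4*b^2 - 8*b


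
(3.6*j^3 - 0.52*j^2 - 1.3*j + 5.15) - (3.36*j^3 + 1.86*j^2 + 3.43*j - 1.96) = 0.24*j^3 - 2.38*j^2 - 4.73*j + 7.11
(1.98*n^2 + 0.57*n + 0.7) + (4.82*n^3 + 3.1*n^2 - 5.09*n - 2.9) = 4.82*n^3 + 5.08*n^2 - 4.52*n - 2.2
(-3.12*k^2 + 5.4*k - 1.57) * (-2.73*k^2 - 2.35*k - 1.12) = 8.5176*k^4 - 7.41*k^3 - 4.9095*k^2 - 2.3585*k + 1.7584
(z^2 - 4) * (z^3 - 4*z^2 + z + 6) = z^5 - 4*z^4 - 3*z^3 + 22*z^2 - 4*z - 24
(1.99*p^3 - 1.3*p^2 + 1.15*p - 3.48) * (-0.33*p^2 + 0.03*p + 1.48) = -0.6567*p^5 + 0.4887*p^4 + 2.5267*p^3 - 0.7411*p^2 + 1.5976*p - 5.1504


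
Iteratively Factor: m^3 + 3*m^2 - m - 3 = (m - 1)*(m^2 + 4*m + 3) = (m - 1)*(m + 3)*(m + 1)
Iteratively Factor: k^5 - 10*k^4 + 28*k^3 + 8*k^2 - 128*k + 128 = (k - 4)*(k^4 - 6*k^3 + 4*k^2 + 24*k - 32) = (k - 4)*(k - 2)*(k^3 - 4*k^2 - 4*k + 16) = (k - 4)*(k - 2)*(k + 2)*(k^2 - 6*k + 8) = (k - 4)*(k - 2)^2*(k + 2)*(k - 4)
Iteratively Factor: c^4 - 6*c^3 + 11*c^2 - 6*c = (c)*(c^3 - 6*c^2 + 11*c - 6) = c*(c - 1)*(c^2 - 5*c + 6) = c*(c - 2)*(c - 1)*(c - 3)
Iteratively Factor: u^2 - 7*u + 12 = (u - 3)*(u - 4)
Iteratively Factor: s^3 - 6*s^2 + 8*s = (s)*(s^2 - 6*s + 8) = s*(s - 4)*(s - 2)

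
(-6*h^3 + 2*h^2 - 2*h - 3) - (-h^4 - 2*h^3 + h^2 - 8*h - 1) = h^4 - 4*h^3 + h^2 + 6*h - 2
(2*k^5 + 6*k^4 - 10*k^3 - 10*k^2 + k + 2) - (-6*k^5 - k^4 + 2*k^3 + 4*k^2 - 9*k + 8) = 8*k^5 + 7*k^4 - 12*k^3 - 14*k^2 + 10*k - 6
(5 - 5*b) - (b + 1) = 4 - 6*b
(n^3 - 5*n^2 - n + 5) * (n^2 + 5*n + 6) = n^5 - 20*n^3 - 30*n^2 + 19*n + 30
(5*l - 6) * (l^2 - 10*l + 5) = 5*l^3 - 56*l^2 + 85*l - 30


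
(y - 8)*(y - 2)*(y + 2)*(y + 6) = y^4 - 2*y^3 - 52*y^2 + 8*y + 192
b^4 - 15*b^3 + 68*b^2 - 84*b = b*(b - 7)*(b - 6)*(b - 2)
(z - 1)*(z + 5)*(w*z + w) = w*z^3 + 5*w*z^2 - w*z - 5*w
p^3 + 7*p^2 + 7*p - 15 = (p - 1)*(p + 3)*(p + 5)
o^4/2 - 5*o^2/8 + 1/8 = (o/2 + 1/2)*(o - 1)*(o - 1/2)*(o + 1/2)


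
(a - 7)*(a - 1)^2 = a^3 - 9*a^2 + 15*a - 7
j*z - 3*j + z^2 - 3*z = (j + z)*(z - 3)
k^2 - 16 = (k - 4)*(k + 4)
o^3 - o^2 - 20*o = o*(o - 5)*(o + 4)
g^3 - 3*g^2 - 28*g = g*(g - 7)*(g + 4)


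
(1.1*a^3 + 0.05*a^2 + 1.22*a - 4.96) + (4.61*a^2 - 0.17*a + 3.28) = 1.1*a^3 + 4.66*a^2 + 1.05*a - 1.68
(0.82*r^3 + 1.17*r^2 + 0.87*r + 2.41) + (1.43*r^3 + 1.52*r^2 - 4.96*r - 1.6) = 2.25*r^3 + 2.69*r^2 - 4.09*r + 0.81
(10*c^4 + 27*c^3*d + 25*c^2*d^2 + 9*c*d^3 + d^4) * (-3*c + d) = -30*c^5 - 71*c^4*d - 48*c^3*d^2 - 2*c^2*d^3 + 6*c*d^4 + d^5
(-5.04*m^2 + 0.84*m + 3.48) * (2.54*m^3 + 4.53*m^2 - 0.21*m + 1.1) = -12.8016*m^5 - 20.6976*m^4 + 13.7028*m^3 + 10.044*m^2 + 0.1932*m + 3.828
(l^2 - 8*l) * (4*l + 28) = 4*l^3 - 4*l^2 - 224*l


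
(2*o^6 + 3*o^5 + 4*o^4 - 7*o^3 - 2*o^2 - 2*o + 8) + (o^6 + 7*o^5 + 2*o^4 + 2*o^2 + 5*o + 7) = 3*o^6 + 10*o^5 + 6*o^4 - 7*o^3 + 3*o + 15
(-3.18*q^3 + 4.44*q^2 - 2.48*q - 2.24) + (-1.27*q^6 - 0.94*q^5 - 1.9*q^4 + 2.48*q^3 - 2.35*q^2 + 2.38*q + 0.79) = -1.27*q^6 - 0.94*q^5 - 1.9*q^4 - 0.7*q^3 + 2.09*q^2 - 0.1*q - 1.45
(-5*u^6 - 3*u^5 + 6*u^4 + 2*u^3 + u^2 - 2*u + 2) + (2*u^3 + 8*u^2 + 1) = -5*u^6 - 3*u^5 + 6*u^4 + 4*u^3 + 9*u^2 - 2*u + 3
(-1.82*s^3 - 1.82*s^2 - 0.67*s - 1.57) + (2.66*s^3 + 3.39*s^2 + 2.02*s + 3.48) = 0.84*s^3 + 1.57*s^2 + 1.35*s + 1.91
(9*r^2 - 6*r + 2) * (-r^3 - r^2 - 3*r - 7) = -9*r^5 - 3*r^4 - 23*r^3 - 47*r^2 + 36*r - 14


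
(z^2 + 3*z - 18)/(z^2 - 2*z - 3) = (z + 6)/(z + 1)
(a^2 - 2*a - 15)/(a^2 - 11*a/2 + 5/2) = 2*(a + 3)/(2*a - 1)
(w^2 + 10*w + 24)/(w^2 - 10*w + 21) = (w^2 + 10*w + 24)/(w^2 - 10*w + 21)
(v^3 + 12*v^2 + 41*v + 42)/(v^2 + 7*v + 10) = (v^2 + 10*v + 21)/(v + 5)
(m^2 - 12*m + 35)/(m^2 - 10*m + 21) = (m - 5)/(m - 3)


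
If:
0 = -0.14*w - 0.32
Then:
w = -2.29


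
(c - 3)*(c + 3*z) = c^2 + 3*c*z - 3*c - 9*z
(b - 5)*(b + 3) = b^2 - 2*b - 15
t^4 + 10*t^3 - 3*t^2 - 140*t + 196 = (t - 2)^2*(t + 7)^2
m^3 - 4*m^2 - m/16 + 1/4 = (m - 4)*(m - 1/4)*(m + 1/4)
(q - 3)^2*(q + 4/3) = q^3 - 14*q^2/3 + q + 12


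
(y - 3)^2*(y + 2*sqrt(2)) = y^3 - 6*y^2 + 2*sqrt(2)*y^2 - 12*sqrt(2)*y + 9*y + 18*sqrt(2)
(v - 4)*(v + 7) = v^2 + 3*v - 28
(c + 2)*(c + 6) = c^2 + 8*c + 12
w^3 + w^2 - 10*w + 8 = (w - 2)*(w - 1)*(w + 4)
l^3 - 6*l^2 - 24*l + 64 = (l - 8)*(l - 2)*(l + 4)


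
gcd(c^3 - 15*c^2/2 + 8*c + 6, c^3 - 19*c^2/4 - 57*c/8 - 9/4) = c^2 - 11*c/2 - 3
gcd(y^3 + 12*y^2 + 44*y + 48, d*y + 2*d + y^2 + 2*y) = y + 2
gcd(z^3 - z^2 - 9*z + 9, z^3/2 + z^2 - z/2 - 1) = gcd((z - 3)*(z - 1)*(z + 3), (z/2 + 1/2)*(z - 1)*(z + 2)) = z - 1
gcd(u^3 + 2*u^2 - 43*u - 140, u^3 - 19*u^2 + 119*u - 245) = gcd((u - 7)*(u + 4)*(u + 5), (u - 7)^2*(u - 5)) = u - 7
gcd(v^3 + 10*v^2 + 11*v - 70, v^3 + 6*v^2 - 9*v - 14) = v^2 + 5*v - 14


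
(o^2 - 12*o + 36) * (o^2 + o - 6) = o^4 - 11*o^3 + 18*o^2 + 108*o - 216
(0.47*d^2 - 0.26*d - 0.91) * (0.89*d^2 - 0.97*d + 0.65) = 0.4183*d^4 - 0.6873*d^3 - 0.2522*d^2 + 0.7137*d - 0.5915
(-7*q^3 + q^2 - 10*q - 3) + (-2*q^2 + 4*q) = -7*q^3 - q^2 - 6*q - 3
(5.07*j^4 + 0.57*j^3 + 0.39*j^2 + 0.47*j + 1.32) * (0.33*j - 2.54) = 1.6731*j^5 - 12.6897*j^4 - 1.3191*j^3 - 0.8355*j^2 - 0.7582*j - 3.3528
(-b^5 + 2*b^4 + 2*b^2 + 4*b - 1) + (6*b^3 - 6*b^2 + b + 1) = -b^5 + 2*b^4 + 6*b^3 - 4*b^2 + 5*b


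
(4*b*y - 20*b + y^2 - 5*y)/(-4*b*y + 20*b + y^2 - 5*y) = (4*b + y)/(-4*b + y)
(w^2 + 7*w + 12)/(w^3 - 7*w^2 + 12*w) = (w^2 + 7*w + 12)/(w*(w^2 - 7*w + 12))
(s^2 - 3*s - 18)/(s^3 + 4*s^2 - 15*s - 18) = (s^2 - 3*s - 18)/(s^3 + 4*s^2 - 15*s - 18)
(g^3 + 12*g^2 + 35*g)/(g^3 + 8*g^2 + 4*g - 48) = g*(g^2 + 12*g + 35)/(g^3 + 8*g^2 + 4*g - 48)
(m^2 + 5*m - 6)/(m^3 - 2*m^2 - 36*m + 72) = (m - 1)/(m^2 - 8*m + 12)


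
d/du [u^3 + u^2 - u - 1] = 3*u^2 + 2*u - 1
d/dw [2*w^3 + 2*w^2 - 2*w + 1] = 6*w^2 + 4*w - 2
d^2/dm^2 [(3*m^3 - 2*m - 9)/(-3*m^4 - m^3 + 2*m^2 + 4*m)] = 2*(-27*m^9 + 54*m^7 + 600*m^6 + 339*m^5 - 372*m^4 - 392*m^3 + 216*m + 144)/(m^3*(27*m^9 + 27*m^8 - 45*m^7 - 143*m^6 - 42*m^5 + 144*m^4 + 184*m^3 - 96*m - 64))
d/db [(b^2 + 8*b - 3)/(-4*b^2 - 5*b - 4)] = (27*b^2 - 32*b - 47)/(16*b^4 + 40*b^3 + 57*b^2 + 40*b + 16)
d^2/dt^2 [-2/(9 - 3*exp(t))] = 2*(exp(t) + 3)*exp(t)/(3*(exp(t) - 3)^3)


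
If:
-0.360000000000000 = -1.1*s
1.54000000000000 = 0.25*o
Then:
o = 6.16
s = 0.33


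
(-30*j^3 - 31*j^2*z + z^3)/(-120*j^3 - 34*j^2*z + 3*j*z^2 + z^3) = (j + z)/(4*j + z)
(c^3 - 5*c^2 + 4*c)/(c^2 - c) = c - 4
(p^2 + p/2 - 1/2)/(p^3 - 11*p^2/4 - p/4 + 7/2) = 2*(2*p - 1)/(4*p^2 - 15*p + 14)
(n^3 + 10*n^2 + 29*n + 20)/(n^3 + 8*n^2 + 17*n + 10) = (n + 4)/(n + 2)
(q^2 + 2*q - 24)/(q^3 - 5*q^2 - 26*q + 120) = (q + 6)/(q^2 - q - 30)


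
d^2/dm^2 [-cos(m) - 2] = cos(m)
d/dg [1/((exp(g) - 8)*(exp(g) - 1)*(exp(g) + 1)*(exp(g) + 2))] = (-4*exp(3*g) + 18*exp(2*g) + 34*exp(g) - 6)*exp(g)/(exp(8*g) - 12*exp(7*g) + 2*exp(6*g) + 216*exp(5*g) + 249*exp(4*g) - 396*exp(3*g) - 508*exp(2*g) + 192*exp(g) + 256)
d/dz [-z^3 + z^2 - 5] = z*(2 - 3*z)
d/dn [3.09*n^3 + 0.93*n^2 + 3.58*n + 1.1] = 9.27*n^2 + 1.86*n + 3.58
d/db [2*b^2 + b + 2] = 4*b + 1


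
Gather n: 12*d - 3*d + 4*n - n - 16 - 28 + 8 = 9*d + 3*n - 36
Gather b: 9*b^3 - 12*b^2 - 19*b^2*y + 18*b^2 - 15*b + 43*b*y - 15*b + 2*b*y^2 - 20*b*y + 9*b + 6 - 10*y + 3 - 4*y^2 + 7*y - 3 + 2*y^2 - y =9*b^3 + b^2*(6 - 19*y) + b*(2*y^2 + 23*y - 21) - 2*y^2 - 4*y + 6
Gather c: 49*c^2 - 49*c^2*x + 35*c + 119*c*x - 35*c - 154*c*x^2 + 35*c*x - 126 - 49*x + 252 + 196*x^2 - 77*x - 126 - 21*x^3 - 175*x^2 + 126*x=c^2*(49 - 49*x) + c*(-154*x^2 + 154*x) - 21*x^3 + 21*x^2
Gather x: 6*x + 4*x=10*x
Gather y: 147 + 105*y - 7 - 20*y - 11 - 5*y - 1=80*y + 128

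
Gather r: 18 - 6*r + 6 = 24 - 6*r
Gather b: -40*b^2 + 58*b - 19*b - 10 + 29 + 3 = -40*b^2 + 39*b + 22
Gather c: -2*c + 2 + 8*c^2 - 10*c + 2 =8*c^2 - 12*c + 4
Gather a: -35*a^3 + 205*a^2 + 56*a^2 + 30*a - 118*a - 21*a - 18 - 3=-35*a^3 + 261*a^2 - 109*a - 21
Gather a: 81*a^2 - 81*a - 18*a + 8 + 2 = 81*a^2 - 99*a + 10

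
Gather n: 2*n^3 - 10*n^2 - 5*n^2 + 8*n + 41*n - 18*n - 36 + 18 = 2*n^3 - 15*n^2 + 31*n - 18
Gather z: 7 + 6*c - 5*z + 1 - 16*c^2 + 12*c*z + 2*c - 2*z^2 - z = -16*c^2 + 8*c - 2*z^2 + z*(12*c - 6) + 8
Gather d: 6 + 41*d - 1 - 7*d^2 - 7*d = -7*d^2 + 34*d + 5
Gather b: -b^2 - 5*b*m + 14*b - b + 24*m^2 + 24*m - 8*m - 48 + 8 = -b^2 + b*(13 - 5*m) + 24*m^2 + 16*m - 40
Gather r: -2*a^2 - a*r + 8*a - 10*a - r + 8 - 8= -2*a^2 - 2*a + r*(-a - 1)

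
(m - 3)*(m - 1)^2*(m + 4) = m^4 - m^3 - 13*m^2 + 25*m - 12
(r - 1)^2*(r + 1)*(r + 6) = r^4 + 5*r^3 - 7*r^2 - 5*r + 6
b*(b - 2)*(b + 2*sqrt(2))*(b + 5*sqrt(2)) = b^4 - 2*b^3 + 7*sqrt(2)*b^3 - 14*sqrt(2)*b^2 + 20*b^2 - 40*b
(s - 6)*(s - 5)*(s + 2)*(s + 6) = s^4 - 3*s^3 - 46*s^2 + 108*s + 360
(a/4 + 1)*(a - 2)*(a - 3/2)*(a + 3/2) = a^4/4 + a^3/2 - 41*a^2/16 - 9*a/8 + 9/2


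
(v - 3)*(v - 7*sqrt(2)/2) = v^2 - 7*sqrt(2)*v/2 - 3*v + 21*sqrt(2)/2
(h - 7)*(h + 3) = h^2 - 4*h - 21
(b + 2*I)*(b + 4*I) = b^2 + 6*I*b - 8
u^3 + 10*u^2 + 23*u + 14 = (u + 1)*(u + 2)*(u + 7)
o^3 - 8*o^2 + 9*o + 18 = (o - 6)*(o - 3)*(o + 1)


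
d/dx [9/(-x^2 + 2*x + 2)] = 18*(x - 1)/(-x^2 + 2*x + 2)^2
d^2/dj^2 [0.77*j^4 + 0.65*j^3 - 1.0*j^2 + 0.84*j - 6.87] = 9.24*j^2 + 3.9*j - 2.0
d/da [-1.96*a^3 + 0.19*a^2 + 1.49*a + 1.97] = -5.88*a^2 + 0.38*a + 1.49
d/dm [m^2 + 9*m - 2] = 2*m + 9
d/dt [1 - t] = -1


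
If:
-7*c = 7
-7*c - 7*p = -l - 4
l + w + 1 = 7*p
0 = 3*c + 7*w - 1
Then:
No Solution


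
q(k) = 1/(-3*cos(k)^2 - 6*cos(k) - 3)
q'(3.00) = -93868.55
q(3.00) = -3328.34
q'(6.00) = 0.02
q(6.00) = -0.09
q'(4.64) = 0.83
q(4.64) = -0.39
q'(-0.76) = 0.09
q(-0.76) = -0.11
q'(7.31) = -0.16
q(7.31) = -0.14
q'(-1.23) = 0.26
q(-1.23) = -0.19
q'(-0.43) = 0.04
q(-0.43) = -0.09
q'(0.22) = -0.02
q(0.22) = -0.09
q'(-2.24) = 9.56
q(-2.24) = -2.31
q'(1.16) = -0.22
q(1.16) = -0.17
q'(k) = (-6*sin(k)*cos(k) - 6*sin(k))/(-3*cos(k)^2 - 6*cos(k) - 3)^2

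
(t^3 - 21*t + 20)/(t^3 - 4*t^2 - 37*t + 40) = (t - 4)/(t - 8)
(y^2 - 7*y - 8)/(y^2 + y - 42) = (y^2 - 7*y - 8)/(y^2 + y - 42)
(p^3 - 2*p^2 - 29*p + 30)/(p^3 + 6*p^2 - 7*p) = (p^2 - p - 30)/(p*(p + 7))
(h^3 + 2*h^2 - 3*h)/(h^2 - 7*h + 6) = h*(h + 3)/(h - 6)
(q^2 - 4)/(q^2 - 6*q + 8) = (q + 2)/(q - 4)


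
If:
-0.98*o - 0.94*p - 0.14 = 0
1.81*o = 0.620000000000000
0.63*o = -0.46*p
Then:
No Solution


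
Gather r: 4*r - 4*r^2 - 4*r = -4*r^2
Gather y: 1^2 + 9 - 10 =0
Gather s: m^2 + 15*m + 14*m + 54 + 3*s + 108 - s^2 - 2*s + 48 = m^2 + 29*m - s^2 + s + 210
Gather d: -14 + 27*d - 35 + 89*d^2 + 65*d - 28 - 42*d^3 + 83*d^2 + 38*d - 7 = -42*d^3 + 172*d^2 + 130*d - 84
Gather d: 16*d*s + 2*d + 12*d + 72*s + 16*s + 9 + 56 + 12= d*(16*s + 14) + 88*s + 77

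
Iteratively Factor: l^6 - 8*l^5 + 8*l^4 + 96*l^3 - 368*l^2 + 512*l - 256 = (l - 2)*(l^5 - 6*l^4 - 4*l^3 + 88*l^2 - 192*l + 128) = (l - 2)^2*(l^4 - 4*l^3 - 12*l^2 + 64*l - 64) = (l - 2)^3*(l^3 - 2*l^2 - 16*l + 32) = (l - 4)*(l - 2)^3*(l^2 + 2*l - 8) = (l - 4)*(l - 2)^3*(l + 4)*(l - 2)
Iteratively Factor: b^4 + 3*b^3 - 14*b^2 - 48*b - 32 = (b + 2)*(b^3 + b^2 - 16*b - 16) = (b + 1)*(b + 2)*(b^2 - 16) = (b - 4)*(b + 1)*(b + 2)*(b + 4)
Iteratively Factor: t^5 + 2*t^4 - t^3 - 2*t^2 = (t)*(t^4 + 2*t^3 - t^2 - 2*t) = t*(t + 1)*(t^3 + t^2 - 2*t) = t*(t + 1)*(t + 2)*(t^2 - t) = t^2*(t + 1)*(t + 2)*(t - 1)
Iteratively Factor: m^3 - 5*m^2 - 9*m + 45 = (m - 3)*(m^2 - 2*m - 15) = (m - 5)*(m - 3)*(m + 3)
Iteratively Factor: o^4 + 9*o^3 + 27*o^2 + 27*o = (o + 3)*(o^3 + 6*o^2 + 9*o) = o*(o + 3)*(o^2 + 6*o + 9) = o*(o + 3)^2*(o + 3)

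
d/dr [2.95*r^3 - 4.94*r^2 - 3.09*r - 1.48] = 8.85*r^2 - 9.88*r - 3.09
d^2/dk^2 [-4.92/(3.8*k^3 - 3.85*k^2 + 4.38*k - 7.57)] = ((112.176*k - 37.884)*(3.8*k^3 - 3.85*k^2 + 4.38*k - 7.57) - 4.92*(11.4*k^2 - 7.7*k + 4.38)*(22.8*k^2 - 15.4*k + 8.76))/(3.8*k^3 - 3.85*k^2 + 4.38*k - 7.57)^3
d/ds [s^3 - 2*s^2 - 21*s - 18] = 3*s^2 - 4*s - 21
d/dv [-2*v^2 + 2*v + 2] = 2 - 4*v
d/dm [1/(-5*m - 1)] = 5/(5*m + 1)^2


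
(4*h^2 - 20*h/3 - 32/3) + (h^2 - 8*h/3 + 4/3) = 5*h^2 - 28*h/3 - 28/3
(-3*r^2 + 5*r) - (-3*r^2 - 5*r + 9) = 10*r - 9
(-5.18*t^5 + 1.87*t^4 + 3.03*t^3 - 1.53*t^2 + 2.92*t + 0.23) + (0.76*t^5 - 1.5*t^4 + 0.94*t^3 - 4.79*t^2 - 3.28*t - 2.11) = -4.42*t^5 + 0.37*t^4 + 3.97*t^3 - 6.32*t^2 - 0.36*t - 1.88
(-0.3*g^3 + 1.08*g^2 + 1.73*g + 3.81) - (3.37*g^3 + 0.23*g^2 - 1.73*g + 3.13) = -3.67*g^3 + 0.85*g^2 + 3.46*g + 0.68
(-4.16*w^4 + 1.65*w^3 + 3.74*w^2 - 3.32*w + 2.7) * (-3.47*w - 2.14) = 14.4352*w^5 + 3.1769*w^4 - 16.5088*w^3 + 3.5168*w^2 - 2.2642*w - 5.778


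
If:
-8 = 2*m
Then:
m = -4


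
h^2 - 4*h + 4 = (h - 2)^2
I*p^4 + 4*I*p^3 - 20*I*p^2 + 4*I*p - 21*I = (p - 3)*(p + 7)*(p + I)*(I*p + 1)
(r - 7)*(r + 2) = r^2 - 5*r - 14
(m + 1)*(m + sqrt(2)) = m^2 + m + sqrt(2)*m + sqrt(2)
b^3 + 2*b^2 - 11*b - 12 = (b - 3)*(b + 1)*(b + 4)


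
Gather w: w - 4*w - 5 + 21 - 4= 12 - 3*w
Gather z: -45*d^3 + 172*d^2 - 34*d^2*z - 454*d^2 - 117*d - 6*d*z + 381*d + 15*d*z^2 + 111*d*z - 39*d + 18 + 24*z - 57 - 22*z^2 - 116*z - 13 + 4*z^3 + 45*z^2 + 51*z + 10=-45*d^3 - 282*d^2 + 225*d + 4*z^3 + z^2*(15*d + 23) + z*(-34*d^2 + 105*d - 41) - 42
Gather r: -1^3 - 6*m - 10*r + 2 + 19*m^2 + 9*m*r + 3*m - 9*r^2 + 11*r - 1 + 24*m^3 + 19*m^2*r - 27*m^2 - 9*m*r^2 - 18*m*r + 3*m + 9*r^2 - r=24*m^3 - 8*m^2 - 9*m*r^2 + r*(19*m^2 - 9*m)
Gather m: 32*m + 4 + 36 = 32*m + 40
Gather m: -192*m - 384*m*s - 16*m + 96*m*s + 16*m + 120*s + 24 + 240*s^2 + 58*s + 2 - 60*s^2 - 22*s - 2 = m*(-288*s - 192) + 180*s^2 + 156*s + 24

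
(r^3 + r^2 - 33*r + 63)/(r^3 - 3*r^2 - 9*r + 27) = (r + 7)/(r + 3)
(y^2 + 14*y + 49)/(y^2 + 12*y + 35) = (y + 7)/(y + 5)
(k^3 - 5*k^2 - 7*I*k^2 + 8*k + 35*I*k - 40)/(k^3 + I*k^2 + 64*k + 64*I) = (k - 5)/(k + 8*I)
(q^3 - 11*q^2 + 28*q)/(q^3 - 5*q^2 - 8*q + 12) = q*(q^2 - 11*q + 28)/(q^3 - 5*q^2 - 8*q + 12)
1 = 1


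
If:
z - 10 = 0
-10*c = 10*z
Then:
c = -10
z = 10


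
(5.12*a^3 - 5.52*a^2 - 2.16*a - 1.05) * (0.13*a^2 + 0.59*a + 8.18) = 0.6656*a^5 + 2.3032*a^4 + 38.344*a^3 - 46.5645*a^2 - 18.2883*a - 8.589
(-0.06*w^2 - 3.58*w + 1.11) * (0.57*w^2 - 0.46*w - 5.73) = -0.0342*w^4 - 2.013*w^3 + 2.6233*w^2 + 20.0028*w - 6.3603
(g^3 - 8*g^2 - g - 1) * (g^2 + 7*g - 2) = g^5 - g^4 - 59*g^3 + 8*g^2 - 5*g + 2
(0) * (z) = 0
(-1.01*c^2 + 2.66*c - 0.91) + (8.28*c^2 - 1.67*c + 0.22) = 7.27*c^2 + 0.99*c - 0.69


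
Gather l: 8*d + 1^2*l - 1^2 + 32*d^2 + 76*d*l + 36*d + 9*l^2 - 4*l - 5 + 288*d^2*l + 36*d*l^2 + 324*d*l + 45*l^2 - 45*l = 32*d^2 + 44*d + l^2*(36*d + 54) + l*(288*d^2 + 400*d - 48) - 6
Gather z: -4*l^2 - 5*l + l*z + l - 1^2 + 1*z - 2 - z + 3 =-4*l^2 + l*z - 4*l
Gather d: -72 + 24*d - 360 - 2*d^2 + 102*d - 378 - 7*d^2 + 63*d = -9*d^2 + 189*d - 810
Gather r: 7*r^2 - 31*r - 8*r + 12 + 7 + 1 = 7*r^2 - 39*r + 20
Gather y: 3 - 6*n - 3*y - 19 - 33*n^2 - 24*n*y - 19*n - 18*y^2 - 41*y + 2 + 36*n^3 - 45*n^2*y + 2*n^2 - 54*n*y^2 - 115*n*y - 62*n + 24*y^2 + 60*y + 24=36*n^3 - 31*n^2 - 87*n + y^2*(6 - 54*n) + y*(-45*n^2 - 139*n + 16) + 10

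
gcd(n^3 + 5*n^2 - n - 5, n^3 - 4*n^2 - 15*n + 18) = n - 1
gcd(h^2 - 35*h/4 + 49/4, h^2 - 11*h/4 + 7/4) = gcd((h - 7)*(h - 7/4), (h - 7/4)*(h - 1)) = h - 7/4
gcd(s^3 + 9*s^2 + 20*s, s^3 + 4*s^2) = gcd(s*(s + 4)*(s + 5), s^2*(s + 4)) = s^2 + 4*s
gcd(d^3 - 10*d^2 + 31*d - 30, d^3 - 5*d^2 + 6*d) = d^2 - 5*d + 6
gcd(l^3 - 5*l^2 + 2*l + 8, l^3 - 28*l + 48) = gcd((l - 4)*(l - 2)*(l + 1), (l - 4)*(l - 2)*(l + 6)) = l^2 - 6*l + 8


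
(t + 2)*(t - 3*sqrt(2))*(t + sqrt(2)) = t^3 - 2*sqrt(2)*t^2 + 2*t^2 - 6*t - 4*sqrt(2)*t - 12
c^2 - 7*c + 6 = (c - 6)*(c - 1)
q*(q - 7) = q^2 - 7*q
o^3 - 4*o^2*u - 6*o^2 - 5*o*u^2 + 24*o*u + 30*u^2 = (o - 6)*(o - 5*u)*(o + u)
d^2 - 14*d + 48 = (d - 8)*(d - 6)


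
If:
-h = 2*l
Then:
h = -2*l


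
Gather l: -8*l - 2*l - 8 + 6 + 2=-10*l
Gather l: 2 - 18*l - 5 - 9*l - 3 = -27*l - 6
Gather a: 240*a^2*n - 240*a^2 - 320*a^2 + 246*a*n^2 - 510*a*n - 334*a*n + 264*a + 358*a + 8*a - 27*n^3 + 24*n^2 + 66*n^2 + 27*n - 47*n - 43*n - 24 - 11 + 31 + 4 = a^2*(240*n - 560) + a*(246*n^2 - 844*n + 630) - 27*n^3 + 90*n^2 - 63*n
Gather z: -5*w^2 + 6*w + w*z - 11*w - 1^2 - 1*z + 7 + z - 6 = -5*w^2 + w*z - 5*w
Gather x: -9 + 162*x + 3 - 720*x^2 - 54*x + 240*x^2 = -480*x^2 + 108*x - 6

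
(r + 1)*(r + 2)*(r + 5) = r^3 + 8*r^2 + 17*r + 10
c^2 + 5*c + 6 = (c + 2)*(c + 3)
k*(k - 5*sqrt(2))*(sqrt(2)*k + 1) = sqrt(2)*k^3 - 9*k^2 - 5*sqrt(2)*k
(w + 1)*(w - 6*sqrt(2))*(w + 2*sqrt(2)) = w^3 - 4*sqrt(2)*w^2 + w^2 - 24*w - 4*sqrt(2)*w - 24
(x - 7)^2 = x^2 - 14*x + 49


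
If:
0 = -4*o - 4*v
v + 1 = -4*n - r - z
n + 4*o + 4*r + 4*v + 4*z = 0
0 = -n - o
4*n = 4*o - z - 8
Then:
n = -4/19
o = 4/19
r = 121/19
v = -4/19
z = -120/19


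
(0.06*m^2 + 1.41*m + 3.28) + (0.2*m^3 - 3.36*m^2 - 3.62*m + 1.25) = 0.2*m^3 - 3.3*m^2 - 2.21*m + 4.53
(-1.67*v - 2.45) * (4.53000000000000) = -7.5651*v - 11.0985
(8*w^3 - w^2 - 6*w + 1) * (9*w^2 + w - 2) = 72*w^5 - w^4 - 71*w^3 + 5*w^2 + 13*w - 2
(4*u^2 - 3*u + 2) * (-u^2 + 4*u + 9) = -4*u^4 + 19*u^3 + 22*u^2 - 19*u + 18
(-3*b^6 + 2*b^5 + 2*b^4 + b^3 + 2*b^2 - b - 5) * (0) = 0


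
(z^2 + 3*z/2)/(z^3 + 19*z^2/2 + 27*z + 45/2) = z/(z^2 + 8*z + 15)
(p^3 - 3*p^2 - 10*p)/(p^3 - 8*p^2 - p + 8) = p*(p^2 - 3*p - 10)/(p^3 - 8*p^2 - p + 8)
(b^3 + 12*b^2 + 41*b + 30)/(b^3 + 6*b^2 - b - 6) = (b + 5)/(b - 1)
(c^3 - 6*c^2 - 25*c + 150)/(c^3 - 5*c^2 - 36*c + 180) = (c + 5)/(c + 6)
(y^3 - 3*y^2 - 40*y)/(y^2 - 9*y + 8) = y*(y + 5)/(y - 1)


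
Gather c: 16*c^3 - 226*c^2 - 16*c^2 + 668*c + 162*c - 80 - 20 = 16*c^3 - 242*c^2 + 830*c - 100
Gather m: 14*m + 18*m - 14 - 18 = 32*m - 32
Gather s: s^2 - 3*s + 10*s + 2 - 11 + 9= s^2 + 7*s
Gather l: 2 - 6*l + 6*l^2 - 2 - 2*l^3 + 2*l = -2*l^3 + 6*l^2 - 4*l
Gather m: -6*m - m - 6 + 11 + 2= 7 - 7*m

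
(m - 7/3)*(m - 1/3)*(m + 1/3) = m^3 - 7*m^2/3 - m/9 + 7/27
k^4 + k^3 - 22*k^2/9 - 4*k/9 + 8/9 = (k - 1)*(k - 2/3)*(k + 2/3)*(k + 2)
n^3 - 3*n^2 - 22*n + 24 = (n - 6)*(n - 1)*(n + 4)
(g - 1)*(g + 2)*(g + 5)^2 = g^4 + 11*g^3 + 33*g^2 + 5*g - 50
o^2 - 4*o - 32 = (o - 8)*(o + 4)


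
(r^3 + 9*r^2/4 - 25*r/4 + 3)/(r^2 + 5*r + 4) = (4*r^2 - 7*r + 3)/(4*(r + 1))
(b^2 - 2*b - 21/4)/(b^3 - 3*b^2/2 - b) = (-4*b^2 + 8*b + 21)/(2*b*(-2*b^2 + 3*b + 2))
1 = 1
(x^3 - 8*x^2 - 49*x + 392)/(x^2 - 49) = x - 8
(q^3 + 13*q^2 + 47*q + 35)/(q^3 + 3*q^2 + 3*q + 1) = (q^2 + 12*q + 35)/(q^2 + 2*q + 1)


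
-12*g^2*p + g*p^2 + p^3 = p*(-3*g + p)*(4*g + p)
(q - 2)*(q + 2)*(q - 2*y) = q^3 - 2*q^2*y - 4*q + 8*y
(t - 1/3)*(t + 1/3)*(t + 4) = t^3 + 4*t^2 - t/9 - 4/9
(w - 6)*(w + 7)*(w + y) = w^3 + w^2*y + w^2 + w*y - 42*w - 42*y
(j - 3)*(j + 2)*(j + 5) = j^3 + 4*j^2 - 11*j - 30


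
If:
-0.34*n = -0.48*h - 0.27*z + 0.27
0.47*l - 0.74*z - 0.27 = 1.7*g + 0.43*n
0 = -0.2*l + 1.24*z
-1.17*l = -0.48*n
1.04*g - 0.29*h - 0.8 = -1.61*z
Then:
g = 0.56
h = -2.32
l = -1.76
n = -4.29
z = -0.28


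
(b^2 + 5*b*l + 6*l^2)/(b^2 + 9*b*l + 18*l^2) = (b + 2*l)/(b + 6*l)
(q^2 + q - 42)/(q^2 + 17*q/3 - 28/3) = 3*(q - 6)/(3*q - 4)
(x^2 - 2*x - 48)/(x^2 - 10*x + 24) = (x^2 - 2*x - 48)/(x^2 - 10*x + 24)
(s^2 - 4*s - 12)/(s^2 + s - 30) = (s^2 - 4*s - 12)/(s^2 + s - 30)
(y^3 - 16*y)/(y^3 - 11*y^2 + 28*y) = (y + 4)/(y - 7)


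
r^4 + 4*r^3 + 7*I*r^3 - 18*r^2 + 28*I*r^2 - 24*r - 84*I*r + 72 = (r - 2)*(r + 6)*(r + I)*(r + 6*I)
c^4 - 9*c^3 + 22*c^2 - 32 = (c - 4)^2*(c - 2)*(c + 1)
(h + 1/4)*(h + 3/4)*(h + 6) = h^3 + 7*h^2 + 99*h/16 + 9/8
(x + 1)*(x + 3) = x^2 + 4*x + 3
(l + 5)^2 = l^2 + 10*l + 25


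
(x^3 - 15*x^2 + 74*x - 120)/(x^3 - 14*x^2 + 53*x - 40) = (x^2 - 10*x + 24)/(x^2 - 9*x + 8)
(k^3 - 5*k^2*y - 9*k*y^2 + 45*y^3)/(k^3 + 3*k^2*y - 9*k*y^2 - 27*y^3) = (k - 5*y)/(k + 3*y)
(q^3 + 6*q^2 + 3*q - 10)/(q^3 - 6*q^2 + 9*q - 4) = (q^2 + 7*q + 10)/(q^2 - 5*q + 4)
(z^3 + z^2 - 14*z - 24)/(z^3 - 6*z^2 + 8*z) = (z^2 + 5*z + 6)/(z*(z - 2))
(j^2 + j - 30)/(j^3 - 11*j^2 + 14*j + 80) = (j + 6)/(j^2 - 6*j - 16)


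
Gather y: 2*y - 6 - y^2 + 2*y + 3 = -y^2 + 4*y - 3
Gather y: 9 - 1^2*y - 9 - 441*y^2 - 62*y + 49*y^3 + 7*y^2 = 49*y^3 - 434*y^2 - 63*y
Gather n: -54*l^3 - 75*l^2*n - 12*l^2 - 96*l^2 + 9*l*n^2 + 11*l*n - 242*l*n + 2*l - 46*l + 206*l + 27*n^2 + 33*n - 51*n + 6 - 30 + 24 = -54*l^3 - 108*l^2 + 162*l + n^2*(9*l + 27) + n*(-75*l^2 - 231*l - 18)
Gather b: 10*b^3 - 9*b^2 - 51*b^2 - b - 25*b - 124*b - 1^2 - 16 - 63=10*b^3 - 60*b^2 - 150*b - 80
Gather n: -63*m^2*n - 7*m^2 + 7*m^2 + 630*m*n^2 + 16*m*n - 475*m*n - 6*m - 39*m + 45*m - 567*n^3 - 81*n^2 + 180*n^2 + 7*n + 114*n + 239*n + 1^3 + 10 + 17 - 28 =-567*n^3 + n^2*(630*m + 99) + n*(-63*m^2 - 459*m + 360)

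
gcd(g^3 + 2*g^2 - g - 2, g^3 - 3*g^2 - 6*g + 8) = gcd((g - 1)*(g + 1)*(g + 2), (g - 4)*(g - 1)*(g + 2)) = g^2 + g - 2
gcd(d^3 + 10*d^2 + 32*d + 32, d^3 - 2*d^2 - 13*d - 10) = d + 2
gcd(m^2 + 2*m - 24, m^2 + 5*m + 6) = 1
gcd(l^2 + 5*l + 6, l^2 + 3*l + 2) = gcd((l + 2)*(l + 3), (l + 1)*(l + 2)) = l + 2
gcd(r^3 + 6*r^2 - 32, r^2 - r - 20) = r + 4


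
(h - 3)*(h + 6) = h^2 + 3*h - 18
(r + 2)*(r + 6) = r^2 + 8*r + 12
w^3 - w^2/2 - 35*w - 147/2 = (w - 7)*(w + 3)*(w + 7/2)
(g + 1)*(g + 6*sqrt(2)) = g^2 + g + 6*sqrt(2)*g + 6*sqrt(2)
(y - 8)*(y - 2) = y^2 - 10*y + 16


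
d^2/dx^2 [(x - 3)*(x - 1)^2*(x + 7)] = 12*x^2 + 12*x - 56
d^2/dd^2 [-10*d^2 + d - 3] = -20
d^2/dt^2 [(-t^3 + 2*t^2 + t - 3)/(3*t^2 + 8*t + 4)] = 2*(-91*t^3 - 249*t^2 - 300*t - 156)/(27*t^6 + 216*t^5 + 684*t^4 + 1088*t^3 + 912*t^2 + 384*t + 64)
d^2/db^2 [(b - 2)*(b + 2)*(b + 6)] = 6*b + 12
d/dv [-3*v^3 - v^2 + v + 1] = -9*v^2 - 2*v + 1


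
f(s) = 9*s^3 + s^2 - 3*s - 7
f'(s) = 27*s^2 + 2*s - 3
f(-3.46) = -357.44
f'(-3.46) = 313.31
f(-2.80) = -188.33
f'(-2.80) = 203.08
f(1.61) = 28.32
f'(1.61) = 70.21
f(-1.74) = -46.16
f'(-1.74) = 75.27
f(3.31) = 320.41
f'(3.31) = 299.43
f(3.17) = 280.23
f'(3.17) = 274.66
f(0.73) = -5.16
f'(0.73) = 12.85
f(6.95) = 3041.77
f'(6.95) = 1315.07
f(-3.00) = -232.00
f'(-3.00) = 234.00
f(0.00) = -7.00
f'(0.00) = -3.00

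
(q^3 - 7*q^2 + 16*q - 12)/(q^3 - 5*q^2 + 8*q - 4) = (q - 3)/(q - 1)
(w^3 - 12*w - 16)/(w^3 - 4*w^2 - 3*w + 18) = (w^2 - 2*w - 8)/(w^2 - 6*w + 9)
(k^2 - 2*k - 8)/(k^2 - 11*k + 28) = (k + 2)/(k - 7)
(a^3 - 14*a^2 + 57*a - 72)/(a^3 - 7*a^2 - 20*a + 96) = (a - 3)/(a + 4)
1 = 1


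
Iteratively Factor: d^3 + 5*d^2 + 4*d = (d + 1)*(d^2 + 4*d) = d*(d + 1)*(d + 4)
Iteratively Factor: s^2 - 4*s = (s)*(s - 4)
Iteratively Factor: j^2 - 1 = (j - 1)*(j + 1)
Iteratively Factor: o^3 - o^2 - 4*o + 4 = (o - 1)*(o^2 - 4) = (o - 1)*(o + 2)*(o - 2)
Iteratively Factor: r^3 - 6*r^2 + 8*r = (r - 4)*(r^2 - 2*r) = (r - 4)*(r - 2)*(r)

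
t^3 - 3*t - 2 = (t - 2)*(t + 1)^2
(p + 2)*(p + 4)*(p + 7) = p^3 + 13*p^2 + 50*p + 56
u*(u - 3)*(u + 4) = u^3 + u^2 - 12*u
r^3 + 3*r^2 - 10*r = r*(r - 2)*(r + 5)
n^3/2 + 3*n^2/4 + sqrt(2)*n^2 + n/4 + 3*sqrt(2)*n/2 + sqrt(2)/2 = (n/2 + 1/2)*(n + 1/2)*(n + 2*sqrt(2))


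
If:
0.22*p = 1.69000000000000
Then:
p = 7.68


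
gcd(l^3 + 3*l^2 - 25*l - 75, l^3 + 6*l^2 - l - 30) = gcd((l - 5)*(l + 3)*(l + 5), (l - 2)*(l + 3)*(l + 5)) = l^2 + 8*l + 15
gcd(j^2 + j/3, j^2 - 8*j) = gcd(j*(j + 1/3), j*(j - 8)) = j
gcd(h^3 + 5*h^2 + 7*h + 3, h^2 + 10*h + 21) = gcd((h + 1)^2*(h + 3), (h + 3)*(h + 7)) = h + 3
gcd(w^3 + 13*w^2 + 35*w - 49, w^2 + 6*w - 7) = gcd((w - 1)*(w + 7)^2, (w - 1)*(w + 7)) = w^2 + 6*w - 7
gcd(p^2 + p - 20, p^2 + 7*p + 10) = p + 5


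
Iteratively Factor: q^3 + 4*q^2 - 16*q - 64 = (q + 4)*(q^2 - 16) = (q + 4)^2*(q - 4)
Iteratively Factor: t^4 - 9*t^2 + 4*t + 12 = (t - 2)*(t^3 + 2*t^2 - 5*t - 6) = (t - 2)*(t + 3)*(t^2 - t - 2) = (t - 2)*(t + 1)*(t + 3)*(t - 2)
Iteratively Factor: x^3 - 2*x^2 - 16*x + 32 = (x + 4)*(x^2 - 6*x + 8) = (x - 4)*(x + 4)*(x - 2)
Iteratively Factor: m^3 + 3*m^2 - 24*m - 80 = (m + 4)*(m^2 - m - 20) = (m + 4)^2*(m - 5)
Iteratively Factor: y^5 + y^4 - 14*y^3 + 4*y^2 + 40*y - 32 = (y - 1)*(y^4 + 2*y^3 - 12*y^2 - 8*y + 32) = (y - 2)*(y - 1)*(y^3 + 4*y^2 - 4*y - 16) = (y - 2)^2*(y - 1)*(y^2 + 6*y + 8) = (y - 2)^2*(y - 1)*(y + 4)*(y + 2)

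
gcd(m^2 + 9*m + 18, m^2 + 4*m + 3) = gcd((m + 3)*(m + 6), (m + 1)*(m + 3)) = m + 3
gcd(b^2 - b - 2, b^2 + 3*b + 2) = b + 1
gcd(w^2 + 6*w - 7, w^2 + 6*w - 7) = w^2 + 6*w - 7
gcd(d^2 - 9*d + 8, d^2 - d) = d - 1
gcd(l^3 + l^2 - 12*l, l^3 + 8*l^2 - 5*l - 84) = l^2 + l - 12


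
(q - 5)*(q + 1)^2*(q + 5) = q^4 + 2*q^3 - 24*q^2 - 50*q - 25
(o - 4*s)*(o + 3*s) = o^2 - o*s - 12*s^2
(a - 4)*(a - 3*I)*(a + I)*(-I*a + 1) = -I*a^4 - a^3 + 4*I*a^3 + 4*a^2 - 5*I*a^2 + 3*a + 20*I*a - 12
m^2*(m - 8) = m^3 - 8*m^2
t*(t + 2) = t^2 + 2*t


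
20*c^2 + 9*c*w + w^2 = (4*c + w)*(5*c + w)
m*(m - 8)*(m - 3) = m^3 - 11*m^2 + 24*m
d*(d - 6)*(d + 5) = d^3 - d^2 - 30*d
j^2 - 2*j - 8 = (j - 4)*(j + 2)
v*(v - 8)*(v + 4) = v^3 - 4*v^2 - 32*v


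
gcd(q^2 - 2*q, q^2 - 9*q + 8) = 1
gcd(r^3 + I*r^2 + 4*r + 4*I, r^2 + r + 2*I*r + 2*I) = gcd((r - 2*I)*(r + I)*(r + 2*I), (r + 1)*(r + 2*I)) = r + 2*I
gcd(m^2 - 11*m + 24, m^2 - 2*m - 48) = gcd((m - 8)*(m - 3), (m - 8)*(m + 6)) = m - 8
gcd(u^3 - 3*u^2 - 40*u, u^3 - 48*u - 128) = u - 8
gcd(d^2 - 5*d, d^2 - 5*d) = d^2 - 5*d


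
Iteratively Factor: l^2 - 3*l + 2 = (l - 2)*(l - 1)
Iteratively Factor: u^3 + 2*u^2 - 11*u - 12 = (u + 1)*(u^2 + u - 12) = (u + 1)*(u + 4)*(u - 3)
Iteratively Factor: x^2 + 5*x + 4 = (x + 1)*(x + 4)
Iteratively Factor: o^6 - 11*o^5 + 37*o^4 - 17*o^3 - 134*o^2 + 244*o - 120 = (o + 2)*(o^5 - 13*o^4 + 63*o^3 - 143*o^2 + 152*o - 60) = (o - 2)*(o + 2)*(o^4 - 11*o^3 + 41*o^2 - 61*o + 30) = (o - 2)*(o - 1)*(o + 2)*(o^3 - 10*o^2 + 31*o - 30) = (o - 2)^2*(o - 1)*(o + 2)*(o^2 - 8*o + 15) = (o - 3)*(o - 2)^2*(o - 1)*(o + 2)*(o - 5)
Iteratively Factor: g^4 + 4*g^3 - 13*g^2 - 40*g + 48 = (g - 3)*(g^3 + 7*g^2 + 8*g - 16) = (g - 3)*(g + 4)*(g^2 + 3*g - 4) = (g - 3)*(g - 1)*(g + 4)*(g + 4)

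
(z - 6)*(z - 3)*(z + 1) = z^3 - 8*z^2 + 9*z + 18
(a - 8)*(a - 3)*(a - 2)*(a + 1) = a^4 - 12*a^3 + 33*a^2 - 2*a - 48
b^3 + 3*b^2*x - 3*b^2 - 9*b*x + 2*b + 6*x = (b - 2)*(b - 1)*(b + 3*x)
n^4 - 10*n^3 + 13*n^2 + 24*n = n*(n - 8)*(n - 3)*(n + 1)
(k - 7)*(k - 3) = k^2 - 10*k + 21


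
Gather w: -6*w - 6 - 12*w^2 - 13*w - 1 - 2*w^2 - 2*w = -14*w^2 - 21*w - 7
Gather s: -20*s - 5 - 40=-20*s - 45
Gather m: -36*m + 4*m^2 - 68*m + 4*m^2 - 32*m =8*m^2 - 136*m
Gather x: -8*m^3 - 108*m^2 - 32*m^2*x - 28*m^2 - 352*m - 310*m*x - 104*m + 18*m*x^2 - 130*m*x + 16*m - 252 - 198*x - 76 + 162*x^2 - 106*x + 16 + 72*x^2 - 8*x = -8*m^3 - 136*m^2 - 440*m + x^2*(18*m + 234) + x*(-32*m^2 - 440*m - 312) - 312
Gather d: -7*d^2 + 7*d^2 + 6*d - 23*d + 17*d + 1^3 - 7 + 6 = 0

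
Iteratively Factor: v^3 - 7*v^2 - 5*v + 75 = (v - 5)*(v^2 - 2*v - 15) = (v - 5)*(v + 3)*(v - 5)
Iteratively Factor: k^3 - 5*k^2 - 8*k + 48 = (k - 4)*(k^2 - k - 12) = (k - 4)^2*(k + 3)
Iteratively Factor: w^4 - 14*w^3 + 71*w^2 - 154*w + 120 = (w - 3)*(w^3 - 11*w^2 + 38*w - 40) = (w - 5)*(w - 3)*(w^2 - 6*w + 8) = (w - 5)*(w - 3)*(w - 2)*(w - 4)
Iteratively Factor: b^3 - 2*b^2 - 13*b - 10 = (b + 2)*(b^2 - 4*b - 5) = (b + 1)*(b + 2)*(b - 5)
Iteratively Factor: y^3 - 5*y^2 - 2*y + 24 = (y - 4)*(y^2 - y - 6) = (y - 4)*(y + 2)*(y - 3)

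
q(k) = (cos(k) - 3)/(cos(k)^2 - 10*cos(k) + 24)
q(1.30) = -0.13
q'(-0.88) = -0.01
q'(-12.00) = 0.00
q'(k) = (2*sin(k)*cos(k) - 10*sin(k))*(cos(k) - 3)/(cos(k)^2 - 10*cos(k) + 24)^2 - sin(k)/(cos(k)^2 - 10*cos(k) + 24)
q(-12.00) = -0.13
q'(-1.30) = -0.01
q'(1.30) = 0.01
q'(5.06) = -0.01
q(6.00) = -0.13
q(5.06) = -0.13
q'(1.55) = 0.01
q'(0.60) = 0.00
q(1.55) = -0.13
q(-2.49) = -0.12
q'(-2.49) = -0.01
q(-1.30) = -0.13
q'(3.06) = 0.00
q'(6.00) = 0.00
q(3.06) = -0.11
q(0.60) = -0.13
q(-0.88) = -0.13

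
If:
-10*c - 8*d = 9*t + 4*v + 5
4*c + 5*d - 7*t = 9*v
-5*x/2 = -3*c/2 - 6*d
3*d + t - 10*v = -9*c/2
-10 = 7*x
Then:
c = 13970/58107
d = -5440/8301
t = -3725/19369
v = -2085/19369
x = -10/7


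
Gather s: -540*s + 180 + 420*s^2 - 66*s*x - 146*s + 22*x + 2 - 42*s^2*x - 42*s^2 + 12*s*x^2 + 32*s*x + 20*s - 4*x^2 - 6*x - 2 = s^2*(378 - 42*x) + s*(12*x^2 - 34*x - 666) - 4*x^2 + 16*x + 180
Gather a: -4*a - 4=-4*a - 4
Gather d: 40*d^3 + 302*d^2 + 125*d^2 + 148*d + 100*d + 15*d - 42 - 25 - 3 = 40*d^3 + 427*d^2 + 263*d - 70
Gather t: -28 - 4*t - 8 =-4*t - 36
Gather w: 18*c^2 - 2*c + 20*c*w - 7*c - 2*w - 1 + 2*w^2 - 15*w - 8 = 18*c^2 - 9*c + 2*w^2 + w*(20*c - 17) - 9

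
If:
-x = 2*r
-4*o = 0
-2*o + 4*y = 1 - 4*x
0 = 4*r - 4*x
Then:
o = 0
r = 0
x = 0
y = 1/4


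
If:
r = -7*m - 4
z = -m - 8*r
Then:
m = z/55 - 32/55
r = 4/55 - 7*z/55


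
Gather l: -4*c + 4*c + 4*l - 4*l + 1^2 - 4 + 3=0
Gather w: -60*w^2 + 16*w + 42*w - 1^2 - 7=-60*w^2 + 58*w - 8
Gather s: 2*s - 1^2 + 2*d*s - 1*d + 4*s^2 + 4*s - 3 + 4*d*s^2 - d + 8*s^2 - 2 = -2*d + s^2*(4*d + 12) + s*(2*d + 6) - 6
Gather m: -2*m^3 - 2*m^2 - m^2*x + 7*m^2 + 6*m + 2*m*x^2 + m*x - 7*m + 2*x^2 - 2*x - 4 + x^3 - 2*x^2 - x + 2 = -2*m^3 + m^2*(5 - x) + m*(2*x^2 + x - 1) + x^3 - 3*x - 2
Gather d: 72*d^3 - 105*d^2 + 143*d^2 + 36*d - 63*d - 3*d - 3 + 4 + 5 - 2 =72*d^3 + 38*d^2 - 30*d + 4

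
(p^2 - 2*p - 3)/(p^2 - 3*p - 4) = (p - 3)/(p - 4)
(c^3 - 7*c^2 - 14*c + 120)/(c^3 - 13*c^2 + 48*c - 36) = (c^2 - c - 20)/(c^2 - 7*c + 6)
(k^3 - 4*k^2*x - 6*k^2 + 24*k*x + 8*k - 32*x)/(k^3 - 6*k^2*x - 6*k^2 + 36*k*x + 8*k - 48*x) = (-k + 4*x)/(-k + 6*x)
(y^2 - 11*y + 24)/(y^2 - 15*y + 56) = (y - 3)/(y - 7)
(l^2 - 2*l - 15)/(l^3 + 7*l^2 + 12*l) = (l - 5)/(l*(l + 4))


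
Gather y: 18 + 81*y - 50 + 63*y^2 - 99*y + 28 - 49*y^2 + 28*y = 14*y^2 + 10*y - 4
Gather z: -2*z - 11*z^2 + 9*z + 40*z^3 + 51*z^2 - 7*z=40*z^3 + 40*z^2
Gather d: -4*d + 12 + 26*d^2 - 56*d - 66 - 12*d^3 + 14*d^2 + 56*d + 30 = -12*d^3 + 40*d^2 - 4*d - 24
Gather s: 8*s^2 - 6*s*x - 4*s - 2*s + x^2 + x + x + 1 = 8*s^2 + s*(-6*x - 6) + x^2 + 2*x + 1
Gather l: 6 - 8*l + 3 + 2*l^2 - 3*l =2*l^2 - 11*l + 9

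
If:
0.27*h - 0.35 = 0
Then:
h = 1.30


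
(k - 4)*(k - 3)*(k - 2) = k^3 - 9*k^2 + 26*k - 24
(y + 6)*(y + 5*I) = y^2 + 6*y + 5*I*y + 30*I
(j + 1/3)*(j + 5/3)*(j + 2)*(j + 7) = j^4 + 11*j^3 + 293*j^2/9 + 33*j + 70/9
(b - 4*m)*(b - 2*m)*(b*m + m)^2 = b^4*m^2 - 6*b^3*m^3 + 2*b^3*m^2 + 8*b^2*m^4 - 12*b^2*m^3 + b^2*m^2 + 16*b*m^4 - 6*b*m^3 + 8*m^4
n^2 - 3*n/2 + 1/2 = (n - 1)*(n - 1/2)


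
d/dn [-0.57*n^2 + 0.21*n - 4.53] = 0.21 - 1.14*n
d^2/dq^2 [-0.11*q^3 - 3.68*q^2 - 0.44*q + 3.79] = -0.66*q - 7.36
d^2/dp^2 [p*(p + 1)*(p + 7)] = 6*p + 16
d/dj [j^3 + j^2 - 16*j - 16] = 3*j^2 + 2*j - 16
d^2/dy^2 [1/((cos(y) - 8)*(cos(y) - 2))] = (-4*sin(y)^4 + 38*sin(y)^2 - 395*cos(y)/2 + 15*cos(3*y)/2 + 134)/((cos(y) - 8)^3*(cos(y) - 2)^3)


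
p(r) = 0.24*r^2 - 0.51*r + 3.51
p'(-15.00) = -7.71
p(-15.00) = 65.16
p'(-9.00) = -4.83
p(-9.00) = 27.54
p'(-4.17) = -2.51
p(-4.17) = 9.81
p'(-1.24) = -1.11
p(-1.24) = 4.51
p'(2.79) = 0.83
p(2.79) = 3.96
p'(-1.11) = -1.04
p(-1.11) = 4.37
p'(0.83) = -0.11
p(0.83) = 3.25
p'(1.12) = 0.03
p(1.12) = 3.24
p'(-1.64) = -1.30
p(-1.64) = 4.99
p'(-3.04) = -1.97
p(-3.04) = 7.28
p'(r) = 0.48*r - 0.51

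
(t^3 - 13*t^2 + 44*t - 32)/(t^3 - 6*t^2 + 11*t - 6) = (t^2 - 12*t + 32)/(t^2 - 5*t + 6)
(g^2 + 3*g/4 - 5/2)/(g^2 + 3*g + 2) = (g - 5/4)/(g + 1)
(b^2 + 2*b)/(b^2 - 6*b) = (b + 2)/(b - 6)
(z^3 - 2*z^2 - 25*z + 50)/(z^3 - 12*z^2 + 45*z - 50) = (z + 5)/(z - 5)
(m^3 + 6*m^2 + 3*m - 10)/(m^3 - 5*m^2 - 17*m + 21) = (m^2 + 7*m + 10)/(m^2 - 4*m - 21)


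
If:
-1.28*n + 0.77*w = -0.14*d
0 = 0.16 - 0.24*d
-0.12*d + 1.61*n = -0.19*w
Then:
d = 0.67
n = 0.05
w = -0.03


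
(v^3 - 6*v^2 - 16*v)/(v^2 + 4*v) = (v^2 - 6*v - 16)/(v + 4)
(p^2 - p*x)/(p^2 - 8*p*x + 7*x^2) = p/(p - 7*x)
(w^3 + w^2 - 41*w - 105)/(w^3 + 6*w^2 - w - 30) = (w - 7)/(w - 2)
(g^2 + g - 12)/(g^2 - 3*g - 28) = (g - 3)/(g - 7)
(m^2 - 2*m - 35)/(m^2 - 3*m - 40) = (m - 7)/(m - 8)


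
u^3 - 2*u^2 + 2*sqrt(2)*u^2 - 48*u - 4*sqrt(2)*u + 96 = (u - 2)*(u - 4*sqrt(2))*(u + 6*sqrt(2))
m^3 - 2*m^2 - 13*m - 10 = (m - 5)*(m + 1)*(m + 2)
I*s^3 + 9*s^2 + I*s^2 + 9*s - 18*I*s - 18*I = (s - 6*I)*(s - 3*I)*(I*s + I)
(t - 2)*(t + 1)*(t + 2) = t^3 + t^2 - 4*t - 4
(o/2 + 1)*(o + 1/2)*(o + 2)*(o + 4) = o^4/2 + 17*o^3/4 + 12*o^2 + 13*o + 4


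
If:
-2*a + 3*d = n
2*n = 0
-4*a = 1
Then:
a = -1/4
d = -1/6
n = 0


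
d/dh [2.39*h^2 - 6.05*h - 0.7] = 4.78*h - 6.05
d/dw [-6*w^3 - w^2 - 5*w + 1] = -18*w^2 - 2*w - 5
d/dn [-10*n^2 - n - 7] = -20*n - 1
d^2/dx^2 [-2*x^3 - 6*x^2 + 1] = -12*x - 12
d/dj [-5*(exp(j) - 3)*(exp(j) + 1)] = 10*(1 - exp(j))*exp(j)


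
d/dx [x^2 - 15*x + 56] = 2*x - 15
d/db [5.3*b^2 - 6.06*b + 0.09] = 10.6*b - 6.06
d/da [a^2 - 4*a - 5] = 2*a - 4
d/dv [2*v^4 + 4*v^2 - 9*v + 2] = 8*v^3 + 8*v - 9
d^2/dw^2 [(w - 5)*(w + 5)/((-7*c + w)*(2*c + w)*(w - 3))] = 2*(2*w*(2*c + w)^2*(7*c - w)^2*(w - 3) - 2*w*(2*c + w)^2*(7*c - w)*(w - 3)^2 + 2*w*(2*c + w)*(7*c - w)^2*(w - 3)^2 - (2*c + w)^2*(7*c - w)^2*(w - 5)*(w + 5) - (2*c + w)^2*(7*c - w)^2*(w - 3)^2 + (2*c + w)^2*(7*c - w)*(w - 5)*(w - 3)*(w + 5) - (2*c + w)^2*(w - 5)*(w - 3)^2*(w + 5) - (2*c + w)*(7*c - w)^2*(w - 5)*(w - 3)*(w + 5) + (2*c + w)*(7*c - w)*(w - 5)*(w - 3)^2*(w + 5) - (7*c - w)^2*(w - 5)*(w - 3)^2*(w + 5))/((2*c + w)^3*(7*c - w)^3*(w - 3)^3)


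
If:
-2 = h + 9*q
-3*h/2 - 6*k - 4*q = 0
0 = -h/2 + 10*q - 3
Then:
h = -94/29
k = 125/174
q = 4/29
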